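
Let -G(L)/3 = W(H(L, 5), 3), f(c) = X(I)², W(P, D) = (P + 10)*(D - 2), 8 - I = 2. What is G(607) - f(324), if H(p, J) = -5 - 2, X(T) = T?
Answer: -45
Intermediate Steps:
I = 6 (I = 8 - 1*2 = 8 - 2 = 6)
H(p, J) = -7
W(P, D) = (-2 + D)*(10 + P) (W(P, D) = (10 + P)*(-2 + D) = (-2 + D)*(10 + P))
f(c) = 36 (f(c) = 6² = 36)
G(L) = -9 (G(L) = -3*(-20 - 2*(-7) + 10*3 + 3*(-7)) = -3*(-20 + 14 + 30 - 21) = -3*3 = -9)
G(607) - f(324) = -9 - 1*36 = -9 - 36 = -45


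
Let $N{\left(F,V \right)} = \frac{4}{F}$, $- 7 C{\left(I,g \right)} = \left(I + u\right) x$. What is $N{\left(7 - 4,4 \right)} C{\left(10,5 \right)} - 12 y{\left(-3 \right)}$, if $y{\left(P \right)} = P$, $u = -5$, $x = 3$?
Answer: $\frac{232}{7} \approx 33.143$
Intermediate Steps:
$C{\left(I,g \right)} = \frac{15}{7} - \frac{3 I}{7}$ ($C{\left(I,g \right)} = - \frac{\left(I - 5\right) 3}{7} = - \frac{\left(-5 + I\right) 3}{7} = - \frac{-15 + 3 I}{7} = \frac{15}{7} - \frac{3 I}{7}$)
$N{\left(7 - 4,4 \right)} C{\left(10,5 \right)} - 12 y{\left(-3 \right)} = \frac{4}{7 - 4} \left(\frac{15}{7} - \frac{30}{7}\right) - -36 = \frac{4}{7 - 4} \left(\frac{15}{7} - \frac{30}{7}\right) + 36 = \frac{4}{3} \left(- \frac{15}{7}\right) + 36 = - \frac{20}{7} + 36 = \frac{232}{7}$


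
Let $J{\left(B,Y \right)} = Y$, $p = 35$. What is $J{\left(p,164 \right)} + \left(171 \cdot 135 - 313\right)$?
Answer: $22936$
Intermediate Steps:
$J{\left(p,164 \right)} + \left(171 \cdot 135 - 313\right) = 164 + \left(171 \cdot 135 - 313\right) = 164 + \left(23085 - 313\right) = 164 + 22772 = 22936$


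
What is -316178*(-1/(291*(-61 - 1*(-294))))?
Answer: 316178/67803 ≈ 4.6632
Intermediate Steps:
-316178*(-1/(291*(-61 - 1*(-294)))) = -316178*(-1/(291*(-61 + 294))) = -316178/(233*(-291)) = -316178/(-67803) = -316178*(-1/67803) = 316178/67803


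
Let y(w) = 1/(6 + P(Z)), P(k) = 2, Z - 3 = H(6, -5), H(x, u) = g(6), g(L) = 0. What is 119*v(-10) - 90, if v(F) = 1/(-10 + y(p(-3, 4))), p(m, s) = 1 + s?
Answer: -8062/79 ≈ -102.05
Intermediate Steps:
H(x, u) = 0
Z = 3 (Z = 3 + 0 = 3)
y(w) = ⅛ (y(w) = 1/(6 + 2) = 1/8 = ⅛)
v(F) = -8/79 (v(F) = 1/(-10 + ⅛) = 1/(-79/8) = -8/79)
119*v(-10) - 90 = 119*(-8/79) - 90 = -952/79 - 90 = -8062/79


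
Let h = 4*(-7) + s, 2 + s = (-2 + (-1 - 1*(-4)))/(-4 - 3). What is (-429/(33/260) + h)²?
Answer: 569824641/49 ≈ 1.1629e+7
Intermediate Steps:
s = -15/7 (s = -2 + (-2 + (-1 - 1*(-4)))/(-4 - 3) = -2 + (-2 + (-1 + 4))/(-7) = -2 + (-2 + 3)*(-⅐) = -2 + 1*(-⅐) = -2 - ⅐ = -15/7 ≈ -2.1429)
h = -211/7 (h = 4*(-7) - 15/7 = -28 - 15/7 = -211/7 ≈ -30.143)
(-429/(33/260) + h)² = (-429/(33/260) - 211/7)² = (-429/(33*(1/260)) - 211/7)² = (-429/33/260 - 211/7)² = (-429*260/33 - 211/7)² = (-3380 - 211/7)² = (-23871/7)² = 569824641/49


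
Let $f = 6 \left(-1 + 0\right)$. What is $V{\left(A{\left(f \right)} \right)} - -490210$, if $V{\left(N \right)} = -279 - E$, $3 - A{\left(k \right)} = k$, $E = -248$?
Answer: $490179$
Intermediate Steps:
$f = -6$ ($f = 6 \left(-1\right) = -6$)
$A{\left(k \right)} = 3 - k$
$V{\left(N \right)} = -31$ ($V{\left(N \right)} = -279 - -248 = -279 + 248 = -31$)
$V{\left(A{\left(f \right)} \right)} - -490210 = -31 - -490210 = -31 + 490210 = 490179$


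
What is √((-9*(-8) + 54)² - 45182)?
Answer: I*√29306 ≈ 171.19*I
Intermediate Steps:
√((-9*(-8) + 54)² - 45182) = √((72 + 54)² - 45182) = √(126² - 45182) = √(15876 - 45182) = √(-29306) = I*√29306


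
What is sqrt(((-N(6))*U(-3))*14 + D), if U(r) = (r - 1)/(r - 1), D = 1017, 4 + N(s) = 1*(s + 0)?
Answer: sqrt(989) ≈ 31.448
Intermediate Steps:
N(s) = -4 + s (N(s) = -4 + 1*(s + 0) = -4 + 1*s = -4 + s)
U(r) = 1 (U(r) = (-1 + r)/(-1 + r) = 1)
sqrt(((-N(6))*U(-3))*14 + D) = sqrt((-(-4 + 6)*1)*14 + 1017) = sqrt((-1*2*1)*14 + 1017) = sqrt(-2*1*14 + 1017) = sqrt(-2*14 + 1017) = sqrt(-28 + 1017) = sqrt(989)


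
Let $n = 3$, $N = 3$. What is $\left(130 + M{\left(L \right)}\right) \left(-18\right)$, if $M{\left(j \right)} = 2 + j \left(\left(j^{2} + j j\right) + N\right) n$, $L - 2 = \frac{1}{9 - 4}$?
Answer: $- \frac{485298}{125} \approx -3882.4$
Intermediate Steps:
$L = \frac{11}{5}$ ($L = 2 + \frac{1}{9 - 4} = 2 + \frac{1}{5} = \frac{11}{5} \approx 2.2$)
$M{\left(j \right)} = 2 + 3 j \left(3 + 2 j^{2}\right)$ ($M{\left(j \right)} = 2 + j \left(\left(j^{2} + j j\right) + 3\right) 3 = 2 + j \left(\left(j^{2} + j^{2}\right) + 3\right) 3 = 2 + j \left(2 j^{2} + 3\right) 3 = 2 + j \left(3 + 2 j^{2}\right) 3 = 2 + 3 j \left(3 + 2 j^{2}\right)$)
$\left(130 + M{\left(L \right)}\right) \left(-18\right) = \left(130 + \left(2 + 6 \left(\frac{11}{5}\right)^{3} + 9 \cdot \frac{11}{5}\right)\right) \left(-18\right) = \left(130 + \left(2 + 6 \cdot \frac{1331}{125} + \frac{99}{5}\right)\right) \left(-18\right) = \left(130 + \left(2 + \frac{7986}{125} + \frac{99}{5}\right)\right) \left(-18\right) = \left(130 + \frac{10711}{125}\right) \left(-18\right) = \frac{26961}{125} \left(-18\right) = - \frac{485298}{125}$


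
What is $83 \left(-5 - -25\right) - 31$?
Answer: $1629$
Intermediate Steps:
$83 \left(-5 - -25\right) - 31 = 83 \left(-5 + 25\right) - 31 = 83 \cdot 20 - 31 = 1660 - 31 = 1629$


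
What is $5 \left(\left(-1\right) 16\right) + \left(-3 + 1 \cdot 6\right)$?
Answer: $-77$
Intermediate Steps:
$5 \left(\left(-1\right) 16\right) + \left(-3 + 1 \cdot 6\right) = 5 \left(-16\right) + \left(-3 + 6\right) = -80 + 3 = -77$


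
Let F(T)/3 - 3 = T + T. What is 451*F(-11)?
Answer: -25707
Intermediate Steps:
F(T) = 9 + 6*T (F(T) = 9 + 3*(T + T) = 9 + 3*(2*T) = 9 + 6*T)
451*F(-11) = 451*(9 + 6*(-11)) = 451*(9 - 66) = 451*(-57) = -25707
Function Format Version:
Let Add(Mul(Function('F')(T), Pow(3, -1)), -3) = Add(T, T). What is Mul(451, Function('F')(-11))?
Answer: -25707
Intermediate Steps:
Function('F')(T) = Add(9, Mul(6, T)) (Function('F')(T) = Add(9, Mul(3, Add(T, T))) = Add(9, Mul(3, Mul(2, T))) = Add(9, Mul(6, T)))
Mul(451, Function('F')(-11)) = Mul(451, Add(9, Mul(6, -11))) = Mul(451, Add(9, -66)) = Mul(451, -57) = -25707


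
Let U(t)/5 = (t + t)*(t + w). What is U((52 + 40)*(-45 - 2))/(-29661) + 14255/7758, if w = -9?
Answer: -484369227935/76703346 ≈ -6314.8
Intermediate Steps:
U(t) = 10*t*(-9 + t) (U(t) = 5*((t + t)*(t - 9)) = 5*((2*t)*(-9 + t)) = 5*(2*t*(-9 + t)) = 10*t*(-9 + t))
U((52 + 40)*(-45 - 2))/(-29661) + 14255/7758 = (10*((52 + 40)*(-45 - 2))*(-9 + (52 + 40)*(-45 - 2)))/(-29661) + 14255/7758 = (10*(92*(-47))*(-9 + 92*(-47)))*(-1/29661) + 14255*(1/7758) = (10*(-4324)*(-9 - 4324))*(-1/29661) + 14255/7758 = (10*(-4324)*(-4333))*(-1/29661) + 14255/7758 = 187358920*(-1/29661) + 14255/7758 = -187358920/29661 + 14255/7758 = -484369227935/76703346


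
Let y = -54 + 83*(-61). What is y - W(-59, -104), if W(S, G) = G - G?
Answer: -5117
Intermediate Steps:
W(S, G) = 0
y = -5117 (y = -54 - 5063 = -5117)
y - W(-59, -104) = -5117 - 1*0 = -5117 + 0 = -5117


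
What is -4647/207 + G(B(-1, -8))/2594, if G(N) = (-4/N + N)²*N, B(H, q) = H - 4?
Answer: -20120959/894930 ≈ -22.483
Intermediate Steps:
B(H, q) = -4 + H
G(N) = N*(N - 4/N)² (G(N) = (N - 4/N)²*N = N*(N - 4/N)²)
-4647/207 + G(B(-1, -8))/2594 = -4647/207 + ((-4 + (-4 - 1)²)²/(-4 - 1))/2594 = -4647*1/207 + ((-4 + (-5)²)²/(-5))*(1/2594) = -1549/69 - (-4 + 25)²/5*(1/2594) = -1549/69 - ⅕*21²*(1/2594) = -1549/69 - ⅕*441*(1/2594) = -1549/69 - 441/5*1/2594 = -1549/69 - 441/12970 = -20120959/894930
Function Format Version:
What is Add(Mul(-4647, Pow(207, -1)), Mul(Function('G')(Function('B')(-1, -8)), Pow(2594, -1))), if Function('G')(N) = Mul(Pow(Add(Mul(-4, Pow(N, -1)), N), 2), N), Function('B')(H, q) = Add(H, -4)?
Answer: Rational(-20120959, 894930) ≈ -22.483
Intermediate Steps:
Function('B')(H, q) = Add(-4, H)
Function('G')(N) = Mul(N, Pow(Add(N, Mul(-4, Pow(N, -1))), 2)) (Function('G')(N) = Mul(Pow(Add(N, Mul(-4, Pow(N, -1))), 2), N) = Mul(N, Pow(Add(N, Mul(-4, Pow(N, -1))), 2)))
Add(Mul(-4647, Pow(207, -1)), Mul(Function('G')(Function('B')(-1, -8)), Pow(2594, -1))) = Add(Mul(-4647, Pow(207, -1)), Mul(Mul(Pow(Add(-4, -1), -1), Pow(Add(-4, Pow(Add(-4, -1), 2)), 2)), Pow(2594, -1))) = Add(Mul(-4647, Rational(1, 207)), Mul(Mul(Pow(-5, -1), Pow(Add(-4, Pow(-5, 2)), 2)), Rational(1, 2594))) = Add(Rational(-1549, 69), Mul(Mul(Rational(-1, 5), Pow(Add(-4, 25), 2)), Rational(1, 2594))) = Add(Rational(-1549, 69), Mul(Mul(Rational(-1, 5), Pow(21, 2)), Rational(1, 2594))) = Add(Rational(-1549, 69), Mul(Mul(Rational(-1, 5), 441), Rational(1, 2594))) = Add(Rational(-1549, 69), Mul(Rational(-441, 5), Rational(1, 2594))) = Add(Rational(-1549, 69), Rational(-441, 12970)) = Rational(-20120959, 894930)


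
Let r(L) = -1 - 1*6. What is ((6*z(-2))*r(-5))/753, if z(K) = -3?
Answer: 42/251 ≈ 0.16733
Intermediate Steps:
r(L) = -7 (r(L) = -1 - 6 = -7)
((6*z(-2))*r(-5))/753 = ((6*(-3))*(-7))/753 = -18*(-7)*(1/753) = 126*(1/753) = 42/251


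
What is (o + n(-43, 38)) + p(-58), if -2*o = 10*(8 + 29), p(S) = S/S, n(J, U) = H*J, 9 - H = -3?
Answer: -700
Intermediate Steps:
H = 12 (H = 9 - 1*(-3) = 9 + 3 = 12)
n(J, U) = 12*J
p(S) = 1
o = -185 (o = -5*(8 + 29) = -5*37 = -½*370 = -185)
(o + n(-43, 38)) + p(-58) = (-185 + 12*(-43)) + 1 = (-185 - 516) + 1 = -701 + 1 = -700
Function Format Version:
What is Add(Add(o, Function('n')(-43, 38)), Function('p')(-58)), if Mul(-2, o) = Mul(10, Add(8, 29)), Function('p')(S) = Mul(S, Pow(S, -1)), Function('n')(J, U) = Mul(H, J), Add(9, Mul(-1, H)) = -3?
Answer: -700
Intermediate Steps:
H = 12 (H = Add(9, Mul(-1, -3)) = Add(9, 3) = 12)
Function('n')(J, U) = Mul(12, J)
Function('p')(S) = 1
o = -185 (o = Mul(Rational(-1, 2), Mul(10, Add(8, 29))) = Mul(Rational(-1, 2), Mul(10, 37)) = Mul(Rational(-1, 2), 370) = -185)
Add(Add(o, Function('n')(-43, 38)), Function('p')(-58)) = Add(Add(-185, Mul(12, -43)), 1) = Add(Add(-185, -516), 1) = Add(-701, 1) = -700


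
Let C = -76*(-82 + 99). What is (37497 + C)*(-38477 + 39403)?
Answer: 33525830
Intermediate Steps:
C = -1292 (C = -76*17 = -1292)
(37497 + C)*(-38477 + 39403) = (37497 - 1292)*(-38477 + 39403) = 36205*926 = 33525830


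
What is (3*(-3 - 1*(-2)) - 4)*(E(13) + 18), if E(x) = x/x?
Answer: -133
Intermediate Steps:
E(x) = 1
(3*(-3 - 1*(-2)) - 4)*(E(13) + 18) = (3*(-3 - 1*(-2)) - 4)*(1 + 18) = (3*(-3 + 2) - 4)*19 = (3*(-1) - 4)*19 = (-3 - 4)*19 = -7*19 = -133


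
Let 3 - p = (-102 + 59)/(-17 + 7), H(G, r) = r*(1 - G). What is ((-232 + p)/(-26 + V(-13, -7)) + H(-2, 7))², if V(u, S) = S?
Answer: 85803169/108900 ≈ 787.91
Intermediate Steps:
p = -13/10 (p = 3 - (-102 + 59)/(-17 + 7) = 3 - (-43)/(-10) = 3 - (-43)*(-1)/10 = 3 - 1*43/10 = 3 - 43/10 = -13/10 ≈ -1.3000)
((-232 + p)/(-26 + V(-13, -7)) + H(-2, 7))² = ((-232 - 13/10)/(-26 - 7) + 7*(1 - 1*(-2)))² = (-2333/10/(-33) + 7*(1 + 2))² = (-2333/10*(-1/33) + 7*3)² = (2333/330 + 21)² = (9263/330)² = 85803169/108900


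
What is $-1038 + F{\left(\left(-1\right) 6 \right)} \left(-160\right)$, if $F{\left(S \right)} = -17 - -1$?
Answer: $1522$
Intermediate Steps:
$F{\left(S \right)} = -16$ ($F{\left(S \right)} = -17 + 1 = -16$)
$-1038 + F{\left(\left(-1\right) 6 \right)} \left(-160\right) = -1038 - -2560 = -1038 + 2560 = 1522$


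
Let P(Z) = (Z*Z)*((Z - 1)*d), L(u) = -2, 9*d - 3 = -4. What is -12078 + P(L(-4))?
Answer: -36230/3 ≈ -12077.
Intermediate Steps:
d = -1/9 (d = 1/3 + (1/9)*(-4) = 1/3 - 4/9 = -1/9 ≈ -0.11111)
P(Z) = Z**2*(1/9 - Z/9) (P(Z) = (Z*Z)*((Z - 1)*(-1/9)) = Z**2*((-1 + Z)*(-1/9)) = Z**2*(1/9 - Z/9))
-12078 + P(L(-4)) = -12078 + (1/9)*(-2)**2*(1 - 1*(-2)) = -12078 + (1/9)*4*(1 + 2) = -12078 + (1/9)*4*3 = -12078 + 4/3 = -36230/3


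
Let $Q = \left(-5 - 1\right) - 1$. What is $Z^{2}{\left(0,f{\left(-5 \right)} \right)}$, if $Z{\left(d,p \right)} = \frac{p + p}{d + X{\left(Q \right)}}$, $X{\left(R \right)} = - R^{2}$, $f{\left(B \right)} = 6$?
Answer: $\frac{144}{2401} \approx 0.059975$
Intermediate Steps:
$Q = -7$ ($Q = -6 - 1 = -7$)
$Z{\left(d,p \right)} = \frac{2 p}{-49 + d}$ ($Z{\left(d,p \right)} = \frac{p + p}{d - \left(-7\right)^{2}} = \frac{2 p}{d - 49} = \frac{2 p}{-49 + d}$)
$Z^{2}{\left(0,f{\left(-5 \right)} \right)} = \left(2 \cdot 6 \frac{1}{-49 + 0}\right)^{2} = \left(2 \cdot 6 \frac{1}{-49}\right)^{2} = \left(2 \cdot 6 \left(- \frac{1}{49}\right)\right)^{2} = \left(- \frac{12}{49}\right)^{2} = \frac{144}{2401}$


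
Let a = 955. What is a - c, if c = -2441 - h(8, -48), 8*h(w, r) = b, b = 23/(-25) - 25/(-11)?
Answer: 1867893/550 ≈ 3396.2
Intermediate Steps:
b = 372/275 (b = 23*(-1/25) - 25*(-1/11) = -23/25 + 25/11 = 372/275 ≈ 1.3527)
h(w, r) = 93/550 (h(w, r) = (⅛)*(372/275) = 93/550)
c = -1342643/550 (c = -2441 - 1*93/550 = -2441 - 93/550 = -1342643/550 ≈ -2441.2)
a - c = 955 - 1*(-1342643/550) = 955 + 1342643/550 = 1867893/550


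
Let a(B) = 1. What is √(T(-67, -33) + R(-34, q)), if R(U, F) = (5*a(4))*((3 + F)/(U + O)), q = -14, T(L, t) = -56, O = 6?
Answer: I*√10591/14 ≈ 7.3509*I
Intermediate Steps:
R(U, F) = 5*(3 + F)/(6 + U) (R(U, F) = (5*1)*((3 + F)/(U + 6)) = 5*((3 + F)/(6 + U)) = 5*(3 + F)/(6 + U))
√(T(-67, -33) + R(-34, q)) = √(-56 + 5*(3 - 14)/(6 - 34)) = √(-56 + 5*(-11)/(-28)) = √(-56 + 5*(-1/28)*(-11)) = √(-56 + 55/28) = √(-1513/28) = I*√10591/14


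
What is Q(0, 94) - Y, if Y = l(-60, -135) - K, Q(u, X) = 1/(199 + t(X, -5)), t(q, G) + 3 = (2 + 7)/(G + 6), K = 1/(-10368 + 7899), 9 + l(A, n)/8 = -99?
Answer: 437311544/506145 ≈ 864.00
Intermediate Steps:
l(A, n) = -864 (l(A, n) = -72 + 8*(-99) = -72 - 792 = -864)
K = -1/2469 (K = 1/(-2469) = -1/2469 ≈ -0.00040502)
t(q, G) = -3 + 9/(6 + G) (t(q, G) = -3 + (2 + 7)/(G + 6) = -3 + 9/(6 + G))
Q(u, X) = 1/205 (Q(u, X) = 1/(199 + 3*(-3 - 1*(-5))/(6 - 5)) = 1/(199 + 3*(-3 + 5)/1) = 1/(199 + 3*1*2) = 1/(199 + 6) = 1/205)
Y = -2133215/2469 (Y = -864 - 1*(-1/2469) = -864 + 1/2469 = -2133215/2469 ≈ -864.00)
Q(0, 94) - Y = 1/205 - 1*(-2133215/2469) = 1/205 + 2133215/2469 = 437311544/506145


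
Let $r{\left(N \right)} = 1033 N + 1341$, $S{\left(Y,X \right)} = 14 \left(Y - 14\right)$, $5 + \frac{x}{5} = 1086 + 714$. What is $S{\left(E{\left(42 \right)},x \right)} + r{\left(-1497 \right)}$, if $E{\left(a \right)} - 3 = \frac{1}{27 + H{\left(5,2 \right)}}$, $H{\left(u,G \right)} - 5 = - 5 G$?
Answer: $- \frac{16997347}{11} \approx -1.5452 \cdot 10^{6}$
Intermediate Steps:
$H{\left(u,G \right)} = 5 - 5 G$
$x = 8975$ ($x = -25 + 5 \left(1086 + 714\right) = -25 + 5 \cdot 1800 = -25 + 9000 = 8975$)
$E{\left(a \right)} = \frac{67}{22}$ ($E{\left(a \right)} = 3 + \frac{1}{27 + \left(5 - 10\right)} = 3 + \frac{1}{27 - 5} = 3 + \frac{1}{22} = \frac{67}{22}$)
$S{\left(Y,X \right)} = -196 + 14 Y$ ($S{\left(Y,X \right)} = 14 \left(-14 + Y\right) = -196 + 14 Y$)
$r{\left(N \right)} = 1341 + 1033 N$
$S{\left(E{\left(42 \right)},x \right)} + r{\left(-1497 \right)} = \left(-196 + 14 \cdot \frac{67}{22}\right) + \left(1341 + 1033 \left(-1497\right)\right) = \left(-196 + \frac{469}{11}\right) + \left(1341 - 1546401\right) = - \frac{1687}{11} - 1545060 = - \frac{16997347}{11}$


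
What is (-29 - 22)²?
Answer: 2601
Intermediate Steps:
(-29 - 22)² = (-51)² = 2601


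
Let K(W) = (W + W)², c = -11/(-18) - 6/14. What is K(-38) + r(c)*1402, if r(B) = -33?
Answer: -40490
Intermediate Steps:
c = 23/126 (c = -11*(-1/18) - 6*1/14 = 11/18 - 3/7 = 23/126 ≈ 0.18254)
K(W) = 4*W² (K(W) = (2*W)² = 4*W²)
K(-38) + r(c)*1402 = 4*(-38)² - 33*1402 = 4*1444 - 46266 = 5776 - 46266 = -40490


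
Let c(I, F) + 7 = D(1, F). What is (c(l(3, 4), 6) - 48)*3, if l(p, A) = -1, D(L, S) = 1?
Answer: -162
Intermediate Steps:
c(I, F) = -6 (c(I, F) = -7 + 1 = -6)
(c(l(3, 4), 6) - 48)*3 = (-6 - 48)*3 = -54*3 = -162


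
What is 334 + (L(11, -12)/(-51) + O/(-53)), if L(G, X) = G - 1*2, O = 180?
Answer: 297715/901 ≈ 330.43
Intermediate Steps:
L(G, X) = -2 + G (L(G, X) = G - 2 = -2 + G)
334 + (L(11, -12)/(-51) + O/(-53)) = 334 + ((-2 + 11)/(-51) + 180/(-53)) = 334 + (9*(-1/51) + 180*(-1/53)) = 334 + (-3/17 - 180/53) = 334 - 3219/901 = 297715/901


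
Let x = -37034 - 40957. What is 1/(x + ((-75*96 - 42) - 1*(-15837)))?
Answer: -1/69396 ≈ -1.4410e-5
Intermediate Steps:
x = -77991
1/(x + ((-75*96 - 42) - 1*(-15837))) = 1/(-77991 + ((-75*96 - 42) - 1*(-15837))) = 1/(-77991 + ((-7200 - 42) + 15837)) = 1/(-77991 + (-7242 + 15837)) = 1/(-77991 + 8595) = 1/(-69396) = -1/69396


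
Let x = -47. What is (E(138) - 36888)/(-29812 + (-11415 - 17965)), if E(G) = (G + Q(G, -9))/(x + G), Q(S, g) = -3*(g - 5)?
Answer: 839157/1346618 ≈ 0.62316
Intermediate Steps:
Q(S, g) = 15 - 3*g (Q(S, g) = -3*(-5 + g) = 15 - 3*g)
E(G) = (42 + G)/(-47 + G) (E(G) = (G + (15 - 3*(-9)))/(-47 + G) = (G + (15 + 27))/(-47 + G) = (G + 42)/(-47 + G) = (42 + G)/(-47 + G))
(E(138) - 36888)/(-29812 + (-11415 - 17965)) = ((42 + 138)/(-47 + 138) - 36888)/(-29812 + (-11415 - 17965)) = (180/91 - 36888)/(-29812 - 29380) = ((1/91)*180 - 36888)/(-59192) = (180/91 - 36888)*(-1/59192) = -3356628/91*(-1/59192) = 839157/1346618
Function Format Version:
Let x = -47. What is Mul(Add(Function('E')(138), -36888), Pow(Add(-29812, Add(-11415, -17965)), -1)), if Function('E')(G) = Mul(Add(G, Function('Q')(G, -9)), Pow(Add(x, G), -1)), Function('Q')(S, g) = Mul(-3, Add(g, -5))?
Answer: Rational(839157, 1346618) ≈ 0.62316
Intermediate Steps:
Function('Q')(S, g) = Add(15, Mul(-3, g)) (Function('Q')(S, g) = Mul(-3, Add(-5, g)) = Add(15, Mul(-3, g)))
Function('E')(G) = Mul(Pow(Add(-47, G), -1), Add(42, G)) (Function('E')(G) = Mul(Add(G, Add(15, Mul(-3, -9))), Pow(Add(-47, G), -1)) = Mul(Add(G, Add(15, 27)), Pow(Add(-47, G), -1)) = Mul(Add(G, 42), Pow(Add(-47, G), -1)) = Mul(Add(42, G), Pow(Add(-47, G), -1)) = Mul(Pow(Add(-47, G), -1), Add(42, G)))
Mul(Add(Function('E')(138), -36888), Pow(Add(-29812, Add(-11415, -17965)), -1)) = Mul(Add(Mul(Pow(Add(-47, 138), -1), Add(42, 138)), -36888), Pow(Add(-29812, Add(-11415, -17965)), -1)) = Mul(Add(Mul(Pow(91, -1), 180), -36888), Pow(Add(-29812, -29380), -1)) = Mul(Add(Mul(Rational(1, 91), 180), -36888), Pow(-59192, -1)) = Mul(Add(Rational(180, 91), -36888), Rational(-1, 59192)) = Mul(Rational(-3356628, 91), Rational(-1, 59192)) = Rational(839157, 1346618)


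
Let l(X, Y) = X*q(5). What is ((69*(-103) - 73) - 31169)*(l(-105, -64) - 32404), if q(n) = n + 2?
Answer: 1270847511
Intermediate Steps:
q(n) = 2 + n
l(X, Y) = 7*X (l(X, Y) = X*(2 + 5) = X*7 = 7*X)
((69*(-103) - 73) - 31169)*(l(-105, -64) - 32404) = ((69*(-103) - 73) - 31169)*(7*(-105) - 32404) = ((-7107 - 73) - 31169)*(-735 - 32404) = (-7180 - 31169)*(-33139) = -38349*(-33139) = 1270847511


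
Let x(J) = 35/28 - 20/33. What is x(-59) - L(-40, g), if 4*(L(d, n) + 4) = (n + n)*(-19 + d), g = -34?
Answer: -131783/132 ≈ -998.36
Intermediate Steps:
x(J) = 85/132 (x(J) = 35*(1/28) - 20*1/33 = 5/4 - 20/33 = 85/132)
L(d, n) = -4 + n*(-19 + d)/2 (L(d, n) = -4 + ((n + n)*(-19 + d))/4 = -4 + ((2*n)*(-19 + d))/4 = -4 + (2*n*(-19 + d))/4 = -4 + n*(-19 + d)/2)
x(-59) - L(-40, g) = 85/132 - (-4 - 19/2*(-34) + (½)*(-40)*(-34)) = 85/132 - (-4 + 323 + 680) = 85/132 - 1*999 = 85/132 - 999 = -131783/132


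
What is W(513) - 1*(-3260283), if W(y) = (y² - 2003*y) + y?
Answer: 2496426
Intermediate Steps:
W(y) = y² - 2002*y
W(513) - 1*(-3260283) = 513*(-2002 + 513) - 1*(-3260283) = 513*(-1489) + 3260283 = -763857 + 3260283 = 2496426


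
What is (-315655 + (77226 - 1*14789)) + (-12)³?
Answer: -254946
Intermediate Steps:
(-315655 + (77226 - 1*14789)) + (-12)³ = (-315655 + (77226 - 14789)) - 1728 = (-315655 + 62437) - 1728 = -253218 - 1728 = -254946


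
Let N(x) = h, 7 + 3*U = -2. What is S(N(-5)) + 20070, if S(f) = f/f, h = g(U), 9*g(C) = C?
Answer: 20071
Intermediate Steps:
U = -3 (U = -7/3 + (1/3)*(-2) = -7/3 - 2/3 = -3)
g(C) = C/9
h = -1/3 (h = (1/9)*(-3) = -1/3 ≈ -0.33333)
N(x) = -1/3
S(f) = 1
S(N(-5)) + 20070 = 1 + 20070 = 20071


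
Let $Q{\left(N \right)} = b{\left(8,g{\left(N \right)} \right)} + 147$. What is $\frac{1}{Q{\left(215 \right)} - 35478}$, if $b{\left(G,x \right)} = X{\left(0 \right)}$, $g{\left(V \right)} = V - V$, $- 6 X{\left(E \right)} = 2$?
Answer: $- \frac{3}{105994} \approx -2.8303 \cdot 10^{-5}$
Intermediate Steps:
$X{\left(E \right)} = - \frac{1}{3}$ ($X{\left(E \right)} = \left(- \frac{1}{6}\right) 2 = - \frac{1}{3}$)
$g{\left(V \right)} = 0$
$b{\left(G,x \right)} = - \frac{1}{3}$
$Q{\left(N \right)} = \frac{440}{3}$ ($Q{\left(N \right)} = - \frac{1}{3} + 147 = \frac{440}{3}$)
$\frac{1}{Q{\left(215 \right)} - 35478} = \frac{1}{\frac{440}{3} - 35478} = \frac{1}{- \frac{105994}{3}} = - \frac{3}{105994}$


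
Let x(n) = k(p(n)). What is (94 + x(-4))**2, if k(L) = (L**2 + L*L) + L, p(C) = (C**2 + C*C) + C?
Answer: 2856100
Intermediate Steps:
p(C) = C + 2*C**2 (p(C) = (C**2 + C**2) + C = 2*C**2 + C = C + 2*C**2)
k(L) = L + 2*L**2 (k(L) = (L**2 + L**2) + L = 2*L**2 + L = L + 2*L**2)
x(n) = n*(1 + 2*n)*(1 + 2*n*(1 + 2*n)) (x(n) = (n*(1 + 2*n))*(1 + 2*(n*(1 + 2*n))) = (n*(1 + 2*n))*(1 + 2*n*(1 + 2*n)) = n*(1 + 2*n)*(1 + 2*n*(1 + 2*n)))
(94 + x(-4))**2 = (94 - 4*(1 + 2*(-4))*(1 + 2*(-4)*(1 + 2*(-4))))**2 = (94 - 4*(1 - 8)*(1 + 2*(-4)*(1 - 8)))**2 = (94 - 4*(-7)*(1 + 2*(-4)*(-7)))**2 = (94 - 4*(-7)*(1 + 56))**2 = (94 - 4*(-7)*57)**2 = (94 + 1596)**2 = 1690**2 = 2856100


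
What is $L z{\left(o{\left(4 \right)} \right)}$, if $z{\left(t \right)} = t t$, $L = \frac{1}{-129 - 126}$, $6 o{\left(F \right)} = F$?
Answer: $- \frac{4}{2295} \approx -0.0017429$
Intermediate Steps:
$o{\left(F \right)} = \frac{F}{6}$
$L = - \frac{1}{255}$ ($L = \frac{1}{-255} = - \frac{1}{255} \approx -0.0039216$)
$z{\left(t \right)} = t^{2}$
$L z{\left(o{\left(4 \right)} \right)} = - \frac{\left(\frac{1}{6} \cdot 4\right)^{2}}{255} = - \frac{\left(\frac{2}{3}\right)^{2}}{255} = \left(- \frac{1}{255}\right) \frac{4}{9} = - \frac{4}{2295}$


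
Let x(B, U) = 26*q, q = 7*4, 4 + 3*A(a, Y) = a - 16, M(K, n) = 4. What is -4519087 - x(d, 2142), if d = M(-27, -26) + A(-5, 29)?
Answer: -4519815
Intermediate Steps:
A(a, Y) = -20/3 + a/3 (A(a, Y) = -4/3 + (a - 16)/3 = -4/3 + (-16 + a)/3 = -4/3 + (-16/3 + a/3) = -20/3 + a/3)
q = 28
d = -13/3 (d = 4 + (-20/3 + (⅓)*(-5)) = 4 + (-20/3 - 5/3) = 4 - 25/3 = -13/3 ≈ -4.3333)
x(B, U) = 728 (x(B, U) = 26*28 = 728)
-4519087 - x(d, 2142) = -4519087 - 1*728 = -4519087 - 728 = -4519815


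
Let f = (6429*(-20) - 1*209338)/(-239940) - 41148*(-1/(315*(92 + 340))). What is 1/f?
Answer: 1679580/2873299 ≈ 0.58455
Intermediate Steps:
f = 2873299/1679580 (f = (-128580 - 209338)*(-1/239940) - 41148/(432*(-315)) = -337918*(-1/239940) - 41148/(-136080) = 168959/119970 - 41148*(-1/136080) = 168959/119970 + 127/420 = 2873299/1679580 ≈ 1.7107)
1/f = 1/(2873299/1679580) = 1679580/2873299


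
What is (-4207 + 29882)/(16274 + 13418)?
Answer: 1975/2284 ≈ 0.86471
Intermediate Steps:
(-4207 + 29882)/(16274 + 13418) = 25675/29692 = 25675*(1/29692) = 1975/2284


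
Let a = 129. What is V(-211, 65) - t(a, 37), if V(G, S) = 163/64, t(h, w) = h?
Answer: -8093/64 ≈ -126.45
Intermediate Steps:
V(G, S) = 163/64 (V(G, S) = 163*(1/64) = 163/64)
V(-211, 65) - t(a, 37) = 163/64 - 1*129 = 163/64 - 129 = -8093/64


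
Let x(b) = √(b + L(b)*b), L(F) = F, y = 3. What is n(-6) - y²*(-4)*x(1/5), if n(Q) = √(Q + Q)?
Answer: 36*√6/5 + 2*I*√3 ≈ 17.636 + 3.4641*I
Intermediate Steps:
n(Q) = √2*√Q (n(Q) = √(2*Q) = √2*√Q)
x(b) = √(b + b²) (x(b) = √(b + b*b) = √(b + b²))
n(-6) - y²*(-4)*x(1/5) = √2*√(-6) - 3²*(-4)*√((1 + 1/5)/5) = √2*(I*√6) - 9*(-4)*√((1 + ⅕)/5) = 2*I*√3 - (-36)*√((⅕)*(6/5)) = 2*I*√3 - (-36)*√(6/25) = 2*I*√3 - (-36)*√6/5 = 2*I*√3 + 36*√6/5 = 36*√6/5 + 2*I*√3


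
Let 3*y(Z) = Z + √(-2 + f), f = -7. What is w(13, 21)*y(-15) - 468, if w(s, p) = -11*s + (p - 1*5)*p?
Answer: -1433 + 193*I ≈ -1433.0 + 193.0*I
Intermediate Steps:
w(s, p) = -11*s + p*(-5 + p) (w(s, p) = -11*s + (p - 5)*p = -11*s + (-5 + p)*p = -11*s + p*(-5 + p))
y(Z) = I + Z/3 (y(Z) = (Z + √(-2 - 7))/3 = (Z + √(-9))/3 = (Z + 3*I)/3 = I + Z/3)
w(13, 21)*y(-15) - 468 = (21² - 11*13 - 5*21)*(I + (⅓)*(-15)) - 468 = (441 - 143 - 105)*(I - 5) - 468 = 193*(-5 + I) - 468 = (-965 + 193*I) - 468 = -1433 + 193*I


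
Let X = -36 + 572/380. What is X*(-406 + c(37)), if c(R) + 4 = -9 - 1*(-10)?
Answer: 1340293/95 ≈ 14108.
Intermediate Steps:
c(R) = -3 (c(R) = -4 + (-9 - 1*(-10)) = -4 + (-9 + 10) = -4 + 1 = -3)
X = -3277/95 (X = -36 + 572*(1/380) = -36 + 143/95 = -3277/95 ≈ -34.495)
X*(-406 + c(37)) = -3277*(-406 - 3)/95 = -3277/95*(-409) = 1340293/95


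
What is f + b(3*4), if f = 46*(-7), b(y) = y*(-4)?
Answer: -370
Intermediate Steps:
b(y) = -4*y
f = -322
f + b(3*4) = -322 - 12*4 = -322 - 4*12 = -322 - 48 = -370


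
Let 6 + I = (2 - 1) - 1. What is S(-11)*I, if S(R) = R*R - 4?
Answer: -702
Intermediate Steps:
I = -6 (I = -6 + ((2 - 1) - 1) = -6 + (1 - 1) = -6 + 0 = -6)
S(R) = -4 + R² (S(R) = R² - 4 = -4 + R²)
S(-11)*I = (-4 + (-11)²)*(-6) = (-4 + 121)*(-6) = 117*(-6) = -702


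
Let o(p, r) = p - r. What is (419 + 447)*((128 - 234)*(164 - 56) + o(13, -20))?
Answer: -9885390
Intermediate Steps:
(419 + 447)*((128 - 234)*(164 - 56) + o(13, -20)) = (419 + 447)*((128 - 234)*(164 - 56) + (13 - 1*(-20))) = 866*(-106*108 + (13 + 20)) = 866*(-11448 + 33) = 866*(-11415) = -9885390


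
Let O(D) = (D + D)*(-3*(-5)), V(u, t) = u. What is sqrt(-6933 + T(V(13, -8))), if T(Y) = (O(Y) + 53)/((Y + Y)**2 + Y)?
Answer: I*sqrt(3290935466)/689 ≈ 83.261*I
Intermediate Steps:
O(D) = 30*D (O(D) = (2*D)*15 = 30*D)
T(Y) = (53 + 30*Y)/(Y + 4*Y**2) (T(Y) = (30*Y + 53)/((Y + Y)**2 + Y) = (53 + 30*Y)/((2*Y)**2 + Y) = (53 + 30*Y)/(4*Y**2 + Y) = (53 + 30*Y)/(Y + 4*Y**2))
sqrt(-6933 + T(V(13, -8))) = sqrt(-6933 + (53 + 30*13)/(13*(1 + 4*13))) = sqrt(-6933 + (53 + 390)/(13*(1 + 52))) = sqrt(-6933 + (1/13)*443/53) = sqrt(-6933 + (1/13)*(1/53)*443) = sqrt(-6933 + 443/689) = sqrt(-4776394/689) = I*sqrt(3290935466)/689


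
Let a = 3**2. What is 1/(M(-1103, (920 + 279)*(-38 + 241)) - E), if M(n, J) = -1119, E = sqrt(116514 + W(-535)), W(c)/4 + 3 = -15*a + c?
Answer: -1119/1138339 + sqrt(113822)/1138339 ≈ -0.00068664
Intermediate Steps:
a = 9
W(c) = -552 + 4*c (W(c) = -12 + 4*(-15*9 + c) = -12 + 4*(-135 + c) = -12 + (-540 + 4*c) = -552 + 4*c)
E = sqrt(113822) (E = sqrt(116514 + (-552 + 4*(-535))) = sqrt(116514 + (-552 - 2140)) = sqrt(116514 - 2692) = sqrt(113822) ≈ 337.38)
1/(M(-1103, (920 + 279)*(-38 + 241)) - E) = 1/(-1119 - sqrt(113822))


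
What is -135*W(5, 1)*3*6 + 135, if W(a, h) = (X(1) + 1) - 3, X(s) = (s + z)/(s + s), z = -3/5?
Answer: 4509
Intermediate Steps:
z = -⅗ (z = -3*⅕ = -⅗ ≈ -0.60000)
X(s) = (-⅗ + s)/(2*s) (X(s) = (s - ⅗)/(s + s) = (-⅗ + s)/((2*s)) = (-⅗ + s)*(1/(2*s)) = (-⅗ + s)/(2*s))
W(a, h) = -9/5 (W(a, h) = ((⅒)*(-3 + 5*1)/1 + 1) - 3 = ((⅒)*1*(-3 + 5) + 1) - 3 = ((⅒)*1*2 + 1) - 3 = (⅕ + 1) - 3 = 6/5 - 3 = -9/5)
-135*W(5, 1)*3*6 + 135 = -135*(-9/5*3)*6 + 135 = -(-729)*6 + 135 = -135*(-162/5) + 135 = 4374 + 135 = 4509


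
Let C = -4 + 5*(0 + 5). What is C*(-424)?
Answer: -8904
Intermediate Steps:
C = 21 (C = -4 + 5*5 = -4 + 25 = 21)
C*(-424) = 21*(-424) = -8904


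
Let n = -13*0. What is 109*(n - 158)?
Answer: -17222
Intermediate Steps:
n = 0
109*(n - 158) = 109*(0 - 158) = 109*(-158) = -17222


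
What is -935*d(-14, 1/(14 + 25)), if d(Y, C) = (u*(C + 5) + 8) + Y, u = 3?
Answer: -110330/13 ≈ -8486.9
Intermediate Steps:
d(Y, C) = 23 + Y + 3*C (d(Y, C) = (3*(C + 5) + 8) + Y = (3*(5 + C) + 8) + Y = ((15 + 3*C) + 8) + Y = (23 + 3*C) + Y = 23 + Y + 3*C)
-935*d(-14, 1/(14 + 25)) = -935*(23 - 14 + 3/(14 + 25)) = -935*(23 - 14 + 3/39) = -935*(23 - 14 + 3*(1/39)) = -935*(23 - 14 + 1/13) = -935*118/13 = -110330/13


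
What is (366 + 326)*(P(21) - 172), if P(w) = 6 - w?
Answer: -129404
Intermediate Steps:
(366 + 326)*(P(21) - 172) = (366 + 326)*((6 - 1*21) - 172) = 692*((6 - 21) - 172) = 692*(-15 - 172) = 692*(-187) = -129404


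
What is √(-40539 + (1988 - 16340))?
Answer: 3*I*√6099 ≈ 234.29*I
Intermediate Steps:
√(-40539 + (1988 - 16340)) = √(-40539 - 14352) = √(-54891) = 3*I*√6099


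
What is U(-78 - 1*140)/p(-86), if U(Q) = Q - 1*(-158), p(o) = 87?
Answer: -20/29 ≈ -0.68966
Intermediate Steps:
U(Q) = 158 + Q (U(Q) = Q + 158 = 158 + Q)
U(-78 - 1*140)/p(-86) = (158 + (-78 - 1*140))/87 = (158 + (-78 - 140))*(1/87) = (158 - 218)*(1/87) = -60*1/87 = -20/29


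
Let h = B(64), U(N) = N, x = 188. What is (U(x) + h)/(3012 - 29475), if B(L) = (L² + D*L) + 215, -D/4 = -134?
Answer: -38803/26463 ≈ -1.4663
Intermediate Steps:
D = 536 (D = -4*(-134) = 536)
B(L) = 215 + L² + 536*L (B(L) = (L² + 536*L) + 215 = 215 + L² + 536*L)
h = 38615 (h = 215 + 64² + 536*64 = 215 + 4096 + 34304 = 38615)
(U(x) + h)/(3012 - 29475) = (188 + 38615)/(3012 - 29475) = 38803/(-26463) = 38803*(-1/26463) = -38803/26463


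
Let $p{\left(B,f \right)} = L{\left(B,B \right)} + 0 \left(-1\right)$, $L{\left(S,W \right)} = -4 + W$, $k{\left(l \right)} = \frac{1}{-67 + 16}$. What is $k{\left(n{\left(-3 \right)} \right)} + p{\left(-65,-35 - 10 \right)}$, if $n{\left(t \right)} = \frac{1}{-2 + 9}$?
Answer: $- \frac{3520}{51} \approx -69.02$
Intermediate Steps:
$n{\left(t \right)} = \frac{1}{7}$
$k{\left(l \right)} = - \frac{1}{51}$ ($k{\left(l \right)} = \frac{1}{-51} = - \frac{1}{51}$)
$p{\left(B,f \right)} = -4 + B$ ($p{\left(B,f \right)} = \left(-4 + B\right) + 0 \left(-1\right) = \left(-4 + B\right) + 0 = -4 + B$)
$k{\left(n{\left(-3 \right)} \right)} + p{\left(-65,-35 - 10 \right)} = - \frac{1}{51} - 69 = - \frac{3520}{51}$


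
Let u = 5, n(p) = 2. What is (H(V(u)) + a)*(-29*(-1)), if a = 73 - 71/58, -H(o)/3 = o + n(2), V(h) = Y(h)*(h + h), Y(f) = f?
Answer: -4885/2 ≈ -2442.5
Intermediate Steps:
V(h) = 2*h**2 (V(h) = h*(h + h) = h*(2*h) = 2*h**2)
H(o) = -6 - 3*o (H(o) = -3*(o + 2) = -3*(2 + o) = -6 - 3*o)
a = 4163/58 (a = 73 - 71/58 = 4163/58 ≈ 71.776)
(H(V(u)) + a)*(-29*(-1)) = ((-6 - 6*5**2) + 4163/58)*(-29*(-1)) = ((-6 - 6*25) + 4163/58)*29 = ((-6 - 3*50) + 4163/58)*29 = ((-6 - 150) + 4163/58)*29 = (-156 + 4163/58)*29 = -4885/58*29 = -4885/2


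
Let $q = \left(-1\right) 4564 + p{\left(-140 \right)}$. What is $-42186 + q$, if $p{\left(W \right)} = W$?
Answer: $-46890$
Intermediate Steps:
$q = -4704$ ($q = \left(-1\right) 4564 - 140 = -4564 - 140 = -4704$)
$-42186 + q = -42186 - 4704 = -46890$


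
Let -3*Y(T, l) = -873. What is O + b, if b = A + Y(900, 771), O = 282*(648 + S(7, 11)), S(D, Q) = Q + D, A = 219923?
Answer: 408026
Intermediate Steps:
Y(T, l) = 291 (Y(T, l) = -⅓*(-873) = 291)
S(D, Q) = D + Q
O = 187812 (O = 282*(648 + (7 + 11)) = 282*(648 + 18) = 282*666 = 187812)
b = 220214 (b = 219923 + 291 = 220214)
O + b = 187812 + 220214 = 408026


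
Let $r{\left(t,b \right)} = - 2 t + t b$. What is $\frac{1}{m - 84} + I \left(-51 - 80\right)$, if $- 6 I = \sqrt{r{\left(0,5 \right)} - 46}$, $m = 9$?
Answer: $- \frac{1}{75} + \frac{131 i \sqrt{46}}{6} \approx -0.013333 + 148.08 i$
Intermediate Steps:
$r{\left(t,b \right)} = - 2 t + b t$
$I = - \frac{i \sqrt{46}}{6}$ ($I = - \frac{\sqrt{0 \left(-2 + 5\right) - 46}}{6} = - \frac{\sqrt{0 \cdot 3 - 46}}{6} = - \frac{\sqrt{0 - 46}}{6} = - \frac{\sqrt{-46}}{6} = - \frac{i \sqrt{46}}{6} \approx - 1.1304 i$)
$\frac{1}{m - 84} + I \left(-51 - 80\right) = \frac{1}{9 - 84} + - \frac{i \sqrt{46}}{6} \left(-51 - 80\right) = \frac{1}{-75} + - \frac{i \sqrt{46}}{6} \left(-51 - 80\right) = - \frac{1}{75} + - \frac{i \sqrt{46}}{6} \left(-131\right) = - \frac{1}{75} + \frac{131 i \sqrt{46}}{6}$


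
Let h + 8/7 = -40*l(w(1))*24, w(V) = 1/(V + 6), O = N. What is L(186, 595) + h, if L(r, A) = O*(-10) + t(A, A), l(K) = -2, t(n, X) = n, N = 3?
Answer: 17387/7 ≈ 2483.9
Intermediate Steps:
O = 3
w(V) = 1/(6 + V)
L(r, A) = -30 + A (L(r, A) = 3*(-10) + A = -30 + A)
h = 13432/7 (h = -8/7 - 40*(-2)*24 = -8/7 + 80*24 = -8/7 + 1920 = 13432/7 ≈ 1918.9)
L(186, 595) + h = (-30 + 595) + 13432/7 = 565 + 13432/7 = 17387/7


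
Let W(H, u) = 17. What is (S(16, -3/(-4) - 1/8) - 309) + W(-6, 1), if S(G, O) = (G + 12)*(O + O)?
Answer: -257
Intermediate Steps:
S(G, O) = 2*O*(12 + G) (S(G, O) = (12 + G)*(2*O) = 2*O*(12 + G))
(S(16, -3/(-4) - 1/8) - 309) + W(-6, 1) = (2*(-3/(-4) - 1/8)*(12 + 16) - 309) + 17 = (2*(-3*(-1/4) - 1*1/8)*28 - 309) + 17 = (2*(3/4 - 1/8)*28 - 309) + 17 = (2*(5/8)*28 - 309) + 17 = (35 - 309) + 17 = -274 + 17 = -257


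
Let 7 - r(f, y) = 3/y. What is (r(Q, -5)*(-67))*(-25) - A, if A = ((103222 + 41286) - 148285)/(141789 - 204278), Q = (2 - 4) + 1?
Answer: 795481193/62489 ≈ 12730.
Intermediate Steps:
Q = -1 (Q = -2 + 1 = -1)
r(f, y) = 7 - 3/y
A = 3777/62489 (A = (144508 - 148285)/(-62489) = -3777*(-1/62489) = 3777/62489 ≈ 0.060443)
(r(Q, -5)*(-67))*(-25) - A = ((7 - 3/(-5))*(-67))*(-25) - 1*3777/62489 = ((7 - 3*(-⅕))*(-67))*(-25) - 3777/62489 = ((7 + ⅗)*(-67))*(-25) - 3777/62489 = ((38/5)*(-67))*(-25) - 3777/62489 = -2546/5*(-25) - 3777/62489 = 12730 - 3777/62489 = 795481193/62489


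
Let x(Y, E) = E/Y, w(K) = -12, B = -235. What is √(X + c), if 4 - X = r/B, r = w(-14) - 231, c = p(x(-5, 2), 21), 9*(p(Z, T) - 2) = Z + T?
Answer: 4*√225365/705 ≈ 2.6935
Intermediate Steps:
p(Z, T) = 2 + T/9 + Z/9 (p(Z, T) = 2 + (Z + T)/9 = 2 + (T + Z)/9 = 2 + (T/9 + Z/9) = 2 + T/9 + Z/9)
c = 193/45 (c = 2 + (⅑)*21 + (2/(-5))/9 = 2 + 7/3 + (2*(-⅕))/9 = 2 + 7/3 + (⅑)*(-⅖) = 2 + 7/3 - 2/45 = 193/45 ≈ 4.2889)
r = -243 (r = -12 - 231 = -243)
X = 697/235 (X = 4 - (-243)/(-235) = 4 - (-243)*(-1)/235 = 4 - 1*243/235 = 4 - 243/235 = 697/235 ≈ 2.9660)
√(X + c) = √(697/235 + 193/45) = √(15344/2115) = 4*√225365/705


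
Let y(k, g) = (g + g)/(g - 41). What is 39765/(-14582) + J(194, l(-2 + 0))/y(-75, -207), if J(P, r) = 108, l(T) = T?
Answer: 903627/14582 ≈ 61.969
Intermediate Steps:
y(k, g) = 2*g/(-41 + g) (y(k, g) = (2*g)/(-41 + g) = 2*g/(-41 + g))
39765/(-14582) + J(194, l(-2 + 0))/y(-75, -207) = 39765/(-14582) + 108/((2*(-207)/(-41 - 207))) = 39765*(-1/14582) + 108/((2*(-207)/(-248))) = -39765/14582 + 108/((2*(-207)*(-1/248))) = -39765/14582 + 108/(207/124) = -39765/14582 + 108*(124/207) = -39765/14582 + 1488/23 = 903627/14582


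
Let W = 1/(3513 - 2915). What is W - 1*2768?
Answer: -1655263/598 ≈ -2768.0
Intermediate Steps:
W = 1/598 ≈ 0.0016722
W - 1*2768 = 1/598 - 1*2768 = 1/598 - 2768 = -1655263/598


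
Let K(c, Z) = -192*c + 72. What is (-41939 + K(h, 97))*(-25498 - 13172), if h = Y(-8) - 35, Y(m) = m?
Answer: 1299737370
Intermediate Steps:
h = -43 (h = -8 - 35 = -43)
K(c, Z) = 72 - 192*c
(-41939 + K(h, 97))*(-25498 - 13172) = (-41939 + (72 - 192*(-43)))*(-25498 - 13172) = (-41939 + (72 + 8256))*(-38670) = (-41939 + 8328)*(-38670) = -33611*(-38670) = 1299737370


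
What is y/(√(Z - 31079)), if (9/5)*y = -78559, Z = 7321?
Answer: 392795*I*√23758/213822 ≈ 283.15*I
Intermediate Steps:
y = -392795/9 (y = (5/9)*(-78559) = -392795/9 ≈ -43644.)
y/(√(Z - 31079)) = -392795/(9*√(7321 - 31079)) = -392795*(-I*√23758/23758)/9 = -(-392795)*I*√23758/213822 = 392795*I*√23758/213822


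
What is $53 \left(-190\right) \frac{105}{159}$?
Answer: $-6650$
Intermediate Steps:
$53 \left(-190\right) \frac{105}{159} = - 10070 \cdot 105 \cdot \frac{1}{159} = \left(-10070\right) \frac{35}{53} = -6650$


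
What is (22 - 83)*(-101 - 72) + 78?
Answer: 10631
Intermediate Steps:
(22 - 83)*(-101 - 72) + 78 = -61*(-173) + 78 = 10553 + 78 = 10631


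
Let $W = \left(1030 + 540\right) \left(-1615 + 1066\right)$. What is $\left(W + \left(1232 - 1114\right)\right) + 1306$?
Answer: $-860506$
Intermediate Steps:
$W = -861930$ ($W = 1570 \left(-549\right) = -861930$)
$\left(W + \left(1232 - 1114\right)\right) + 1306 = \left(-861930 + \left(1232 - 1114\right)\right) + 1306 = \left(-861930 + 118\right) + 1306 = -861812 + 1306 = -860506$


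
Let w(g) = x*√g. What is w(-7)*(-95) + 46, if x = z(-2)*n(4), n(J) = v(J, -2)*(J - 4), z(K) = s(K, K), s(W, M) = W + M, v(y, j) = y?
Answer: 46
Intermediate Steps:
s(W, M) = M + W
z(K) = 2*K (z(K) = K + K = 2*K)
n(J) = J*(-4 + J) (n(J) = J*(J - 4) = J*(-4 + J))
x = 0 (x = (2*(-2))*(4*(-4 + 4)) = -16*0 = -4*0 = 0)
w(g) = 0 (w(g) = 0*√g = 0)
w(-7)*(-95) + 46 = 0*(-95) + 46 = 0 + 46 = 46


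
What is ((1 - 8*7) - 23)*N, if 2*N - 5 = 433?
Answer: -17082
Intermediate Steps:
N = 219 (N = 5/2 + (1/2)*433 = 5/2 + 433/2 = 219)
((1 - 8*7) - 23)*N = ((1 - 8*7) - 23)*219 = ((1 - 56) - 23)*219 = (-55 - 23)*219 = -78*219 = -17082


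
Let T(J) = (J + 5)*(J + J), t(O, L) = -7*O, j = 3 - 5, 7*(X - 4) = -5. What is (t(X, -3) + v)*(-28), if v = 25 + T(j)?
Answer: 280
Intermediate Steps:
X = 23/7 (X = 4 + (⅐)*(-5) = 4 - 5/7 = 23/7 ≈ 3.2857)
j = -2
T(J) = 2*J*(5 + J) (T(J) = (5 + J)*(2*J) = 2*J*(5 + J))
v = 13 (v = 25 + 2*(-2)*(5 - 2) = 25 + 2*(-2)*3 = 25 - 12 = 13)
(t(X, -3) + v)*(-28) = (-7*23/7 + 13)*(-28) = (-23 + 13)*(-28) = -10*(-28) = 280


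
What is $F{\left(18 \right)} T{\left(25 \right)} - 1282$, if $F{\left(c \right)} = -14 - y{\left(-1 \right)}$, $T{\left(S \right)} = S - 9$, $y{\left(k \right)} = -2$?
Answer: $-1474$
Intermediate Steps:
$T{\left(S \right)} = -9 + S$
$F{\left(c \right)} = -12$ ($F{\left(c \right)} = -14 - -2 = -14 + 2 = -12$)
$F{\left(18 \right)} T{\left(25 \right)} - 1282 = - 12 \left(-9 + 25\right) - 1282 = \left(-12\right) 16 - 1282 = -192 - 1282 = -1474$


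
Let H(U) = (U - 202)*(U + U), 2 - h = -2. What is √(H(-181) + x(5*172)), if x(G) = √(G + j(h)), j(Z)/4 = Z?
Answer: √(138646 + 2*√219) ≈ 372.39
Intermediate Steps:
h = 4 (h = 2 - 1*(-2) = 2 + 2 = 4)
j(Z) = 4*Z
H(U) = 2*U*(-202 + U) (H(U) = (-202 + U)*(2*U) = 2*U*(-202 + U))
x(G) = √(16 + G) (x(G) = √(G + 4*4) = √(G + 16) = √(16 + G))
√(H(-181) + x(5*172)) = √(2*(-181)*(-202 - 181) + √(16 + 5*172)) = √(2*(-181)*(-383) + √(16 + 860)) = √(138646 + √876) = √(138646 + 2*√219)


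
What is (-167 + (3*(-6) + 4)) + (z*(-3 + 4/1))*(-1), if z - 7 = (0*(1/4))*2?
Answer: -188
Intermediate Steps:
z = 7 (z = 7 + (0*(1/4))*2 = 7 + (0*(1*(¼)))*2 = 7 + (0*(¼))*2 = 7 + 0*2 = 7 + 0 = 7)
(-167 + (3*(-6) + 4)) + (z*(-3 + 4/1))*(-1) = (-167 + (3*(-6) + 4)) + (7*(-3 + 4/1))*(-1) = (-167 + (-18 + 4)) + (7*(-3 + 4*1))*(-1) = (-167 - 14) + (7*(-3 + 4))*(-1) = -181 + (7*1)*(-1) = -181 + 7*(-1) = -181 - 7 = -188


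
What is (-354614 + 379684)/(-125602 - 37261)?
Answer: -1090/7081 ≈ -0.15393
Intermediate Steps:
(-354614 + 379684)/(-125602 - 37261) = 25070/(-162863) = 25070*(-1/162863) = -1090/7081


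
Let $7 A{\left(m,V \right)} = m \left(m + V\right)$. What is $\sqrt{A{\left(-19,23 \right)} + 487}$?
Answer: $\frac{\sqrt{23331}}{7} \approx 21.821$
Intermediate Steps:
$A{\left(m,V \right)} = \frac{m \left(V + m\right)}{7}$ ($A{\left(m,V \right)} = \frac{m \left(m + V\right)}{7} = \frac{m \left(V + m\right)}{7}$)
$\sqrt{A{\left(-19,23 \right)} + 487} = \sqrt{\frac{1}{7} \left(-19\right) \left(23 - 19\right) + 487} = \sqrt{\frac{1}{7} \left(-19\right) 4 + 487} = \sqrt{- \frac{76}{7} + 487} = \sqrt{\frac{3333}{7}} = \frac{\sqrt{23331}}{7}$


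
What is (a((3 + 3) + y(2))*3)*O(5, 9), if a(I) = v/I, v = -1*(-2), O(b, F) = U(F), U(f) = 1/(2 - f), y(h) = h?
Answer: -3/28 ≈ -0.10714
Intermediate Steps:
O(b, F) = -1/(-2 + F)
v = 2
a(I) = 2/I
(a((3 + 3) + y(2))*3)*O(5, 9) = ((2/((3 + 3) + 2))*3)*(-1/(-2 + 9)) = ((2/(6 + 2))*3)*(-1/7) = ((2/8)*3)*(-1*⅐) = ((2*(⅛))*3)*(-⅐) = ((¼)*3)*(-⅐) = (¾)*(-⅐) = -3/28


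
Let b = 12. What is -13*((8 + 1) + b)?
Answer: -273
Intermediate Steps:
-13*((8 + 1) + b) = -13*((8 + 1) + 12) = -13*(9 + 12) = -13*21 = -273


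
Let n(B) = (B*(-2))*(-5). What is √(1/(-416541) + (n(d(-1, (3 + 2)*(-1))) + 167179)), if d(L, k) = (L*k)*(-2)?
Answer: √28989276587280258/416541 ≈ 408.75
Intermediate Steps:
d(L, k) = -2*L*k
n(B) = 10*B (n(B) = -2*B*(-5) = 10*B)
√(1/(-416541) + (n(d(-1, (3 + 2)*(-1))) + 167179)) = √(1/(-416541) + (10*(-2*(-1)*(3 + 2)*(-1)) + 167179)) = √(-1/416541 + (10*(-2*(-1)*5*(-1)) + 167179)) = √(-1/416541 + (10*(-2*(-1)*(-5)) + 167179)) = √(-1/416541 + (10*(-10) + 167179)) = √(-1/416541 + (-100 + 167179)) = √(-1/416541 + 167079) = √(69595253738/416541) = √28989276587280258/416541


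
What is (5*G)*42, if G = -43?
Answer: -9030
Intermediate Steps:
(5*G)*42 = (5*(-43))*42 = -215*42 = -9030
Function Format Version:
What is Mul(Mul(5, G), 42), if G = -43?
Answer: -9030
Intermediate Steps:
Mul(Mul(5, G), 42) = Mul(Mul(5, -43), 42) = Mul(-215, 42) = -9030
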